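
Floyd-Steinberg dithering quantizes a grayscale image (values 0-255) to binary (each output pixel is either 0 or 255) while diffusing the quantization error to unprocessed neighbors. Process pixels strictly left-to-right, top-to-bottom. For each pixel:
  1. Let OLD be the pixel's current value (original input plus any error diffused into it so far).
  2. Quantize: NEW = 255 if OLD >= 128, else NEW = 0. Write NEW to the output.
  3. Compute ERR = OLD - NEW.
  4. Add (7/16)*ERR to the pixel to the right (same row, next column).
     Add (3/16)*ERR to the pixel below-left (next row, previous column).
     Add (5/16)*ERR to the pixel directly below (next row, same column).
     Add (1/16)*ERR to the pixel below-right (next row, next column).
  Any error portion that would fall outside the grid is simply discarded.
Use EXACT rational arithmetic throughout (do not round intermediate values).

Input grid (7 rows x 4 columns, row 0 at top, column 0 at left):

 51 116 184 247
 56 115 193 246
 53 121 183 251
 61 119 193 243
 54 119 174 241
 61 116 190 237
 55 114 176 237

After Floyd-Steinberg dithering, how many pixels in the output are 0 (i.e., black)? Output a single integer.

(0,0): OLD=51 → NEW=0, ERR=51
(0,1): OLD=2213/16 → NEW=255, ERR=-1867/16
(0,2): OLD=34035/256 → NEW=255, ERR=-31245/256
(0,3): OLD=792997/4096 → NEW=255, ERR=-251483/4096
(1,0): OLD=12815/256 → NEW=0, ERR=12815/256
(1,1): OLD=165353/2048 → NEW=0, ERR=165353/2048
(1,2): OLD=11231389/65536 → NEW=255, ERR=-5480291/65536
(1,3): OLD=191470299/1048576 → NEW=255, ERR=-75916581/1048576
(2,0): OLD=2745363/32768 → NEW=0, ERR=2745363/32768
(2,1): OLD=178609025/1048576 → NEW=255, ERR=-88777855/1048576
(2,2): OLD=233409157/2097152 → NEW=0, ERR=233409157/2097152
(2,3): OLD=9121491409/33554432 → NEW=255, ERR=565111249/33554432
(3,0): OLD=1196334691/16777216 → NEW=0, ERR=1196334691/16777216
(3,1): OLD=40223379325/268435456 → NEW=255, ERR=-28227661955/268435456
(3,2): OLD=771552454019/4294967296 → NEW=255, ERR=-323664206461/4294967296
(3,3): OLD=15272876554517/68719476736 → NEW=255, ERR=-2250590013163/68719476736
(4,0): OLD=242952023399/4294967296 → NEW=0, ERR=242952023399/4294967296
(4,1): OLD=3477669000245/34359738368 → NEW=0, ERR=3477669000245/34359738368
(4,2): OLD=200131201219605/1099511627776 → NEW=255, ERR=-80244263863275/1099511627776
(4,3): OLD=3415101751754275/17592186044416 → NEW=255, ERR=-1070905689571805/17592186044416
(5,0): OLD=53686192583863/549755813888 → NEW=0, ERR=53686192583863/549755813888
(5,1): OLD=3170190243765857/17592186044416 → NEW=255, ERR=-1315817197560223/17592186044416
(5,2): OLD=1138057298201597/8796093022208 → NEW=255, ERR=-1104946422461443/8796093022208
(5,3): OLD=44601882896293845/281474976710656 → NEW=255, ERR=-27174236164923435/281474976710656
(6,0): OLD=20123462939823491/281474976710656 → NEW=0, ERR=20123462939823491/281474976710656
(6,1): OLD=470421696340822469/4503599627370496 → NEW=0, ERR=470421696340822469/4503599627370496
(6,2): OLD=11505213045068037971/72057594037927936 → NEW=255, ERR=-6869473434603585709/72057594037927936
(6,3): OLD=181321339165691495493/1152921504606846976 → NEW=255, ERR=-112673644509054483387/1152921504606846976
Output grid:
  Row 0: .###  (1 black, running=1)
  Row 1: ..##  (2 black, running=3)
  Row 2: .#.#  (2 black, running=5)
  Row 3: .###  (1 black, running=6)
  Row 4: ..##  (2 black, running=8)
  Row 5: .###  (1 black, running=9)
  Row 6: ..##  (2 black, running=11)

Answer: 11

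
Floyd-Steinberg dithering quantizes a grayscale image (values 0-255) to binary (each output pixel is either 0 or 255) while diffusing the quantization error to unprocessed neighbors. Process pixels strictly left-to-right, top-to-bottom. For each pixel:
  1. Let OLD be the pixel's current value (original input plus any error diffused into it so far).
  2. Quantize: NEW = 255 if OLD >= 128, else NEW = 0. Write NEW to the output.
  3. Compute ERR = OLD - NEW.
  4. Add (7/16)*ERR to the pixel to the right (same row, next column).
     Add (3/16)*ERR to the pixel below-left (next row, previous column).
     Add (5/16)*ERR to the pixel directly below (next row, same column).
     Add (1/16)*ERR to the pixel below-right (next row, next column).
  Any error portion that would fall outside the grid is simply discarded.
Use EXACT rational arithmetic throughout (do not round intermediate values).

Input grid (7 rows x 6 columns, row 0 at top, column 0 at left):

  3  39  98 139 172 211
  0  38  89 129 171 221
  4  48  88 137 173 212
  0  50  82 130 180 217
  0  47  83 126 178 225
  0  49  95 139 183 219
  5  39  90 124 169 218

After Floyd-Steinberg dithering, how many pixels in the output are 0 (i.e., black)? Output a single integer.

(0,0): OLD=3 → NEW=0, ERR=3
(0,1): OLD=645/16 → NEW=0, ERR=645/16
(0,2): OLD=29603/256 → NEW=0, ERR=29603/256
(0,3): OLD=776565/4096 → NEW=255, ERR=-267915/4096
(0,4): OLD=9396787/65536 → NEW=255, ERR=-7314893/65536
(0,5): OLD=170045285/1048576 → NEW=255, ERR=-97341595/1048576
(1,0): OLD=2175/256 → NEW=0, ERR=2175/256
(1,1): OLD=156025/2048 → NEW=0, ERR=156025/2048
(1,2): OLD=9746669/65536 → NEW=255, ERR=-6965011/65536
(1,3): OLD=12677929/262144 → NEW=0, ERR=12677929/262144
(1,4): OLD=2278083483/16777216 → NEW=255, ERR=-2000106597/16777216
(1,5): OLD=35663549389/268435456 → NEW=255, ERR=-32787491891/268435456
(2,0): OLD=686147/32768 → NEW=0, ERR=686147/32768
(2,1): OLD=64563473/1048576 → NEW=0, ERR=64563473/1048576
(2,2): OLD=1603158387/16777216 → NEW=0, ERR=1603158387/16777216
(2,3): OLD=22135670427/134217728 → NEW=255, ERR=-12089850213/134217728
(2,4): OLD=328382635089/4294967296 → NEW=0, ERR=328382635089/4294967296
(2,5): OLD=13732180873543/68719476736 → NEW=255, ERR=-3791285694137/68719476736
(3,0): OLD=303473939/16777216 → NEW=0, ERR=303473939/16777216
(3,1): OLD=12935975319/134217728 → NEW=0, ERR=12935975319/134217728
(3,2): OLD=151383197877/1073741824 → NEW=255, ERR=-122420967243/1073741824
(3,3): OLD=4966925311135/68719476736 → NEW=0, ERR=4966925311135/68719476736
(3,4): OLD=120693660296639/549755813888 → NEW=255, ERR=-19494072244801/549755813888
(3,5): OLD=1662675229631441/8796093022208 → NEW=255, ERR=-580328491031599/8796093022208
(4,0): OLD=50946883517/2147483648 → NEW=0, ERR=50946883517/2147483648
(4,1): OLD=2310732774169/34359738368 → NEW=0, ERR=2310732774169/34359738368
(4,2): OLD=105959009722747/1099511627776 → NEW=0, ERR=105959009722747/1099511627776
(4,3): OLD=3113359030620807/17592186044416 → NEW=255, ERR=-1372648410705273/17592186044416
(4,4): OLD=35164517353852663/281474976710656 → NEW=0, ERR=35164517353852663/281474976710656
(4,5): OLD=1156628014080936289/4503599627370496 → NEW=255, ERR=8210109101459809/4503599627370496
(5,0): OLD=11007949003867/549755813888 → NEW=0, ERR=11007949003867/549755813888
(5,1): OLD=1729807479626507/17592186044416 → NEW=0, ERR=1729807479626507/17592186044416
(5,2): OLD=22195322935488169/140737488355328 → NEW=255, ERR=-13692736595120471/140737488355328
(5,3): OLD=457109221566971731/4503599627370496 → NEW=0, ERR=457109221566971731/4503599627370496
(5,4): OLD=2359087247797707123/9007199254740992 → NEW=255, ERR=62251437838754163/9007199254740992
(5,5): OLD=33204351899821598415/144115188075855872 → NEW=255, ERR=-3545021059521648945/144115188075855872
(6,0): OLD=8358069163051521/281474976710656 → NEW=0, ERR=8358069163051521/281474976710656
(6,1): OLD=296011118298187629/4503599627370496 → NEW=0, ERR=296011118298187629/4503599627370496
(6,2): OLD=2045145453941713317/18014398509481984 → NEW=0, ERR=2045145453941713317/18014398509481984
(6,3): OLD=57819607594600788785/288230376151711744 → NEW=255, ERR=-15679138324085705935/288230376151711744
(6,4): OLD=687566062722985577425/4611686018427387904 → NEW=255, ERR=-488413871975998338095/4611686018427387904
(6,5): OLD=12131333095092718942743/73786976294838206464 → NEW=255, ERR=-6684345860091023705577/73786976294838206464
Output grid:
  Row 0: ...###  (3 black, running=3)
  Row 1: ..#.##  (3 black, running=6)
  Row 2: ...#.#  (4 black, running=10)
  Row 3: ..#.##  (3 black, running=13)
  Row 4: ...#.#  (4 black, running=17)
  Row 5: ..#.##  (3 black, running=20)
  Row 6: ...###  (3 black, running=23)

Answer: 23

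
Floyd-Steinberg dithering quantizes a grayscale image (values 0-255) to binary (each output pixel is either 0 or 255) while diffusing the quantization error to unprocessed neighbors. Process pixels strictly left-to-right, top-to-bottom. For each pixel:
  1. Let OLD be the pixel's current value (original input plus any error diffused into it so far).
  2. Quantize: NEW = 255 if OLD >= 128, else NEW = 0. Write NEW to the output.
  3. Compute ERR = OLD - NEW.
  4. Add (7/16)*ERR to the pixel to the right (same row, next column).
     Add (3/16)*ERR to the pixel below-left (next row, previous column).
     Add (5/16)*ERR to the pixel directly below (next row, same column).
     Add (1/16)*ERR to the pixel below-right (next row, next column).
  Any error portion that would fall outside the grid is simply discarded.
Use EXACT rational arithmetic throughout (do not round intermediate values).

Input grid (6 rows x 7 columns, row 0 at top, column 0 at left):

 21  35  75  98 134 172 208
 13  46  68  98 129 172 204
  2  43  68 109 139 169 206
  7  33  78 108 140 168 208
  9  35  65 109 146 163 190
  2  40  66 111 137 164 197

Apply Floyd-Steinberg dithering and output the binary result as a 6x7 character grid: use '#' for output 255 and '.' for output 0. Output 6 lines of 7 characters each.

Answer: ...#.##
...#.##
..#.#.#
...#.##
...#.##
..#.#.#

Derivation:
(0,0): OLD=21 → NEW=0, ERR=21
(0,1): OLD=707/16 → NEW=0, ERR=707/16
(0,2): OLD=24149/256 → NEW=0, ERR=24149/256
(0,3): OLD=570451/4096 → NEW=255, ERR=-474029/4096
(0,4): OLD=5463621/65536 → NEW=0, ERR=5463621/65536
(0,5): OLD=218600419/1048576 → NEW=255, ERR=-48786461/1048576
(0,6): OLD=3148155701/16777216 → NEW=255, ERR=-1130034379/16777216
(1,0): OLD=7129/256 → NEW=0, ERR=7129/256
(1,1): OLD=186351/2048 → NEW=0, ERR=186351/2048
(1,2): OLD=7756187/65536 → NEW=0, ERR=7756187/65536
(1,3): OLD=35426111/262144 → NEW=255, ERR=-31420609/262144
(1,4): OLD=1453862685/16777216 → NEW=0, ERR=1453862685/16777216
(1,5): OLD=25226802093/134217728 → NEW=255, ERR=-8998718547/134217728
(1,6): OLD=323649592195/2147483648 → NEW=255, ERR=-223958738045/2147483648
(2,0): OLD=909749/32768 → NEW=0, ERR=909749/32768
(2,1): OLD=112734999/1048576 → NEW=0, ERR=112734999/1048576
(2,2): OLD=2268855045/16777216 → NEW=255, ERR=-2009335035/16777216
(2,3): OLD=5743348253/134217728 → NEW=0, ERR=5743348253/134217728
(2,4): OLD=176887332397/1073741824 → NEW=255, ERR=-96916832723/1073741824
(2,5): OLD=3244280851855/34359738368 → NEW=0, ERR=3244280851855/34359738368
(2,6): OLD=115739292632281/549755813888 → NEW=255, ERR=-24448439909159/549755813888
(3,0): OLD=601205349/16777216 → NEW=0, ERR=601205349/16777216
(3,1): OLD=8261696897/134217728 → NEW=0, ERR=8261696897/134217728
(3,2): OLD=88311163027/1073741824 → NEW=0, ERR=88311163027/1073741824
(3,3): OLD=570997500693/4294967296 → NEW=255, ERR=-524219159787/4294967296
(3,4): OLD=43305987468901/549755813888 → NEW=0, ERR=43305987468901/549755813888
(3,5): OLD=958730635039999/4398046511104 → NEW=255, ERR=-162771225291521/4398046511104
(3,6): OLD=12934630564584545/70368744177664 → NEW=255, ERR=-5009399200719775/70368744177664
(4,0): OLD=68160657483/2147483648 → NEW=0, ERR=68160657483/2147483648
(4,1): OLD=2947472459855/34359738368 → NEW=0, ERR=2947472459855/34359738368
(4,2): OLD=60029955776769/549755813888 → NEW=0, ERR=60029955776769/549755813888
(4,3): OLD=609308422735451/4398046511104 → NEW=255, ERR=-512193437596069/4398046511104
(4,4): OLD=3697803995013025/35184372088832 → NEW=0, ERR=3697803995013025/35184372088832
(4,5): OLD=212784211516068385/1125899906842624 → NEW=255, ERR=-74320264728800735/1125899906842624
(4,6): OLD=2460072493967760439/18014398509481984 → NEW=255, ERR=-2133599125950145481/18014398509481984
(5,0): OLD=15394781605981/549755813888 → NEW=0, ERR=15394781605981/549755813888
(5,1): OLD=446471992282271/4398046511104 → NEW=0, ERR=446471992282271/4398046511104
(5,2): OLD=4505767727422857/35184372088832 → NEW=255, ERR=-4466247155229303/35184372088832
(5,3): OLD=12835653197035021/281474976710656 → NEW=0, ERR=12835653197035021/281474976710656
(5,4): OLD=3064937210307100527/18014398509481984 → NEW=255, ERR=-1528734409610805393/18014398509481984
(5,5): OLD=13057748955448630911/144115188075855872 → NEW=0, ERR=13057748955448630911/144115188075855872
(5,6): OLD=450798356579945811601/2305843009213693952 → NEW=255, ERR=-137191610769546146159/2305843009213693952
Row 0: ...#.##
Row 1: ...#.##
Row 2: ..#.#.#
Row 3: ...#.##
Row 4: ...#.##
Row 5: ..#.#.#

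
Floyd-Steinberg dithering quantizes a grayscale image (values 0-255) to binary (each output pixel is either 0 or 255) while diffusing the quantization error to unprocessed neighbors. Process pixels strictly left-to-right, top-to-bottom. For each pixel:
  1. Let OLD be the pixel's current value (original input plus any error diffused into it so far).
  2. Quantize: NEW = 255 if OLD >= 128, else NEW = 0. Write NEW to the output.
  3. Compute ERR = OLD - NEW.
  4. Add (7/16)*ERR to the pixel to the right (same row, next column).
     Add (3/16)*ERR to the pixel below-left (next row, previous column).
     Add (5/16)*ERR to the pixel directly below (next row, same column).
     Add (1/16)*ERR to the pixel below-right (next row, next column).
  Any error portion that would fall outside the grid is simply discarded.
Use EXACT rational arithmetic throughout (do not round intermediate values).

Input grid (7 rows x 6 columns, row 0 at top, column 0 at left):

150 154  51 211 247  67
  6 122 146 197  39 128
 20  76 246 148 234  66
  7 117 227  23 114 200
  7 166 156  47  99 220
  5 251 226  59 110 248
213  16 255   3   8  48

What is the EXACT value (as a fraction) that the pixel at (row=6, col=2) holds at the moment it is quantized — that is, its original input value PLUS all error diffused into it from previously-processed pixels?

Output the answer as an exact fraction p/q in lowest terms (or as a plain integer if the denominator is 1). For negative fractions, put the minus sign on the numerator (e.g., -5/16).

(0,0): OLD=150 → NEW=255, ERR=-105
(0,1): OLD=1729/16 → NEW=0, ERR=1729/16
(0,2): OLD=25159/256 → NEW=0, ERR=25159/256
(0,3): OLD=1040369/4096 → NEW=255, ERR=-4111/4096
(0,4): OLD=16158615/65536 → NEW=255, ERR=-553065/65536
(0,5): OLD=66383137/1048576 → NEW=0, ERR=66383137/1048576
(1,0): OLD=-1677/256 → NEW=0, ERR=-1677/256
(1,1): OLD=337445/2048 → NEW=255, ERR=-184795/2048
(1,2): OLD=9424137/65536 → NEW=255, ERR=-7287543/65536
(1,3): OLD=40002325/262144 → NEW=255, ERR=-26844395/262144
(1,4): OLD=56520159/16777216 → NEW=0, ERR=56520159/16777216
(1,5): OLD=39924445801/268435456 → NEW=255, ERR=-28526595479/268435456
(2,0): OLD=33895/32768 → NEW=0, ERR=33895/32768
(2,1): OLD=28307165/1048576 → NEW=0, ERR=28307165/1048576
(2,2): OLD=3325594071/16777216 → NEW=255, ERR=-952596009/16777216
(2,3): OLD=11387009247/134217728 → NEW=0, ERR=11387009247/134217728
(2,4): OLD=1055893642525/4294967296 → NEW=255, ERR=-39323017955/4294967296
(2,5): OLD=1992565861275/68719476736 → NEW=0, ERR=1992565861275/68719476736
(3,0): OLD=207785207/16777216 → NEW=0, ERR=207785207/16777216
(3,1): OLD=16142792107/134217728 → NEW=0, ERR=16142792107/134217728
(3,2): OLD=300079418673/1073741824 → NEW=255, ERR=26275253553/1073741824
(3,3): OLD=3776342911763/68719476736 → NEW=0, ERR=3776342911763/68719476736
(3,4): OLD=80220365415347/549755813888 → NEW=255, ERR=-59967367126093/549755813888
(3,5): OLD=1414116322711709/8796093022208 → NEW=255, ERR=-828887397951331/8796093022208
(4,0): OLD=71772170137/2147483648 → NEW=0, ERR=71772170137/2147483648
(4,1): OLD=7681793156421/34359738368 → NEW=255, ERR=-1079940127419/34359738368
(4,2): OLD=184406871580223/1099511627776 → NEW=255, ERR=-95968593502657/1099511627776
(4,3): OLD=124261679391707/17592186044416 → NEW=0, ERR=124261679391707/17592186044416
(4,4): OLD=15134495107625355/281474976710656 → NEW=0, ERR=15134495107625355/281474976710656
(4,5): OLD=933408108134114029/4503599627370496 → NEW=255, ERR=-215009796845362451/4503599627370496
(5,0): OLD=5250732298143/549755813888 → NEW=0, ERR=5250732298143/549755813888
(5,1): OLD=4065200099537551/17592186044416 → NEW=255, ERR=-420807341788529/17592186044416
(5,2): OLD=26405030778406293/140737488355328 → NEW=255, ERR=-9483028752202347/140737488355328
(5,3): OLD=163726435221558839/4503599627370496 → NEW=0, ERR=163726435221558839/4503599627370496
(5,4): OLD=1208745199840150359/9007199254740992 → NEW=255, ERR=-1088090610118802601/9007199254740992
(5,5): OLD=26458138246971024899/144115188075855872 → NEW=255, ERR=-10291234712372222461/144115188075855872
(6,0): OLD=59531865181707021/281474976710656 → NEW=255, ERR=-12244253879510259/281474976710656
(6,1): OLD=-101526568038291063/4503599627370496 → NEW=0, ERR=-101526568038291063/4503599627370496
(6,2): OLD=4132542132304505953/18014398509481984 → NEW=255, ERR=-461129487613399967/18014398509481984
Target (6,2): original=255, with diffused error = 4132542132304505953/18014398509481984

Answer: 4132542132304505953/18014398509481984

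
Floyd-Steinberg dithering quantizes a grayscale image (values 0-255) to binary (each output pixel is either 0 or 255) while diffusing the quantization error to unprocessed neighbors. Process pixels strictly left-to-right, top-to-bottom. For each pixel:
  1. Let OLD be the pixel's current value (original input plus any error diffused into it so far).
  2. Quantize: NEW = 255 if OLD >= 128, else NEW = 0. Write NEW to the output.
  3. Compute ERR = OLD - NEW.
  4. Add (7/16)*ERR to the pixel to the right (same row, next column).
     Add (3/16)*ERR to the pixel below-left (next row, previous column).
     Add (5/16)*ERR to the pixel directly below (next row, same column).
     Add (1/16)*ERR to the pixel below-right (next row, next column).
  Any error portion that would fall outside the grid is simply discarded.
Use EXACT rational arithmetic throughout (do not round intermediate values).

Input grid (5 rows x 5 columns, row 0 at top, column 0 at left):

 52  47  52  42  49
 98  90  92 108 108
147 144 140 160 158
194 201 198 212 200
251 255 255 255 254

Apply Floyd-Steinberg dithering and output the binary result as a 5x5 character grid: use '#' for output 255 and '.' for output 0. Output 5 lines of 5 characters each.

(0,0): OLD=52 → NEW=0, ERR=52
(0,1): OLD=279/4 → NEW=0, ERR=279/4
(0,2): OLD=5281/64 → NEW=0, ERR=5281/64
(0,3): OLD=79975/1024 → NEW=0, ERR=79975/1024
(0,4): OLD=1362641/16384 → NEW=0, ERR=1362641/16384
(1,0): OLD=8149/64 → NEW=0, ERR=8149/64
(1,1): OLD=95347/512 → NEW=255, ERR=-35213/512
(1,2): OLD=1748175/16384 → NEW=0, ERR=1748175/16384
(1,3): OLD=13096659/65536 → NEW=255, ERR=-3615021/65536
(1,4): OLD=120312281/1048576 → NEW=0, ERR=120312281/1048576
(2,0): OLD=1424545/8192 → NEW=255, ERR=-664415/8192
(2,1): OLD=30143515/262144 → NEW=0, ERR=30143515/262144
(2,2): OLD=876651857/4194304 → NEW=255, ERR=-192895663/4194304
(2,3): OLD=10121622051/67108864 → NEW=255, ERR=-6991138269/67108864
(2,4): OLD=155511388725/1073741824 → NEW=255, ERR=-118292776395/1073741824
(3,0): OLD=797819121/4194304 → NEW=255, ERR=-271728399/4194304
(3,1): OLD=6539698301/33554432 → NEW=255, ERR=-2016681859/33554432
(3,2): OLD=155679007119/1073741824 → NEW=255, ERR=-118125158001/1073741824
(3,3): OLD=231463185071/2147483648 → NEW=0, ERR=231463185071/2147483648
(3,4): OLD=7085545780539/34359738368 → NEW=255, ERR=-1676187503301/34359738368
(4,0): OLD=117835417375/536870912 → NEW=255, ERR=-19066665185/536870912
(4,1): OLD=3367326287743/17179869184 → NEW=255, ERR=-1013540354177/17179869184
(4,2): OLD=58071646481297/274877906944 → NEW=255, ERR=-12022219789423/274877906944
(4,3): OLD=1115014219723519/4398046511104 → NEW=255, ERR=-6487640608001/4398046511104
(4,4): OLD=17229524137783417/70368744177664 → NEW=255, ERR=-714505627520903/70368744177664
Row 0: .....
Row 1: .#.#.
Row 2: #.###
Row 3: ###.#
Row 4: #####

Answer: .....
.#.#.
#.###
###.#
#####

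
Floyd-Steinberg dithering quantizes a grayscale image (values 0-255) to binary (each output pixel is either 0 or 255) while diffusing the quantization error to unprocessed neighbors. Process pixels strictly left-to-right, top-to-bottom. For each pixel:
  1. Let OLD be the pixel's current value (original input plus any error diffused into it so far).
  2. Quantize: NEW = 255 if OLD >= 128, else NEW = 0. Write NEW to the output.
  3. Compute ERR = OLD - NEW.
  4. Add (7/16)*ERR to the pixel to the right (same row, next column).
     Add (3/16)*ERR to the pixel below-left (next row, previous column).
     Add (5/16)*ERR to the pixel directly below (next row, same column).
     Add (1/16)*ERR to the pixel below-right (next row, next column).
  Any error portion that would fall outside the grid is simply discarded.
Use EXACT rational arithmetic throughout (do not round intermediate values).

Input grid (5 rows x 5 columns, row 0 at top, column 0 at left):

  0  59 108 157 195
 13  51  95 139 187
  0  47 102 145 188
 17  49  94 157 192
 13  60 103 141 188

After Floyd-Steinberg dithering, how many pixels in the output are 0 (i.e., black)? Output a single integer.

Answer: 15

Derivation:
(0,0): OLD=0 → NEW=0, ERR=0
(0,1): OLD=59 → NEW=0, ERR=59
(0,2): OLD=2141/16 → NEW=255, ERR=-1939/16
(0,3): OLD=26619/256 → NEW=0, ERR=26619/256
(0,4): OLD=985053/4096 → NEW=255, ERR=-59427/4096
(1,0): OLD=385/16 → NEW=0, ERR=385/16
(1,1): OLD=7327/128 → NEW=0, ERR=7327/128
(1,2): OLD=431539/4096 → NEW=0, ERR=431539/4096
(1,3): OLD=3396283/16384 → NEW=255, ERR=-781637/16384
(1,4): OLD=44064545/262144 → NEW=255, ERR=-22782175/262144
(2,0): OLD=37381/2048 → NEW=0, ERR=37381/2048
(2,1): OLD=6169023/65536 → NEW=0, ERR=6169023/65536
(2,2): OLD=179032813/1048576 → NEW=255, ERR=-88354067/1048576
(2,3): OLD=1401181895/16777216 → NEW=0, ERR=1401181895/16777216
(2,4): OLD=52183446705/268435456 → NEW=255, ERR=-16267594575/268435456
(3,0): OLD=42313821/1048576 → NEW=0, ERR=42313821/1048576
(3,1): OLD=682939521/8388608 → NEW=0, ERR=682939521/8388608
(3,2): OLD=33508576371/268435456 → NEW=0, ERR=33508576371/268435456
(3,3): OLD=118692878349/536870912 → NEW=255, ERR=-18209204211/536870912
(3,4): OLD=1403964887077/8589934592 → NEW=255, ERR=-786468433883/8589934592
(4,0): OLD=5486201867/134217728 → NEW=0, ERR=5486201867/134217728
(4,1): OLD=555133254547/4294967296 → NEW=255, ERR=-540083405933/4294967296
(4,2): OLD=5890852505645/68719476736 → NEW=0, ERR=5890852505645/68719476736
(4,3): OLD=174316169498675/1099511627776 → NEW=255, ERR=-106059295584205/1099511627776
(4,4): OLD=2024283659351525/17592186044416 → NEW=0, ERR=2024283659351525/17592186044416
Output grid:
  Row 0: ..#.#  (3 black, running=3)
  Row 1: ...##  (3 black, running=6)
  Row 2: ..#.#  (3 black, running=9)
  Row 3: ...##  (3 black, running=12)
  Row 4: .#.#.  (3 black, running=15)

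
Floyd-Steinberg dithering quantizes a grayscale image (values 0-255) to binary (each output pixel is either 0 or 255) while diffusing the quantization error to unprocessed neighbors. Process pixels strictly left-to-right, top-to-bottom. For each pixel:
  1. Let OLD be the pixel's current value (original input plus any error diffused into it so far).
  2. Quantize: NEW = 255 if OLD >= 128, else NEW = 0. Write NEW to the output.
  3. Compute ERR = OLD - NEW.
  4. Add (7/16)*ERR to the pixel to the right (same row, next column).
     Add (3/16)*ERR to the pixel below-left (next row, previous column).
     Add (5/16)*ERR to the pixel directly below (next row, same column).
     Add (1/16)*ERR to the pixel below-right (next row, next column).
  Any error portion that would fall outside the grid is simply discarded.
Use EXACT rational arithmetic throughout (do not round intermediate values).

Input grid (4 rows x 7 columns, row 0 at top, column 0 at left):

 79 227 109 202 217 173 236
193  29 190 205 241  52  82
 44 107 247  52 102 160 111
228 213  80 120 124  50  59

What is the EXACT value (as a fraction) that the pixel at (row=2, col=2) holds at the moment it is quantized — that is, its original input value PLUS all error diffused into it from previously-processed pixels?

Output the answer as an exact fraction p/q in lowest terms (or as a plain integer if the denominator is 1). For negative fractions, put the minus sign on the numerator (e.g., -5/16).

Answer: 3046922735/16777216

Derivation:
(0,0): OLD=79 → NEW=0, ERR=79
(0,1): OLD=4185/16 → NEW=255, ERR=105/16
(0,2): OLD=28639/256 → NEW=0, ERR=28639/256
(0,3): OLD=1027865/4096 → NEW=255, ERR=-16615/4096
(0,4): OLD=14105007/65536 → NEW=255, ERR=-2606673/65536
(0,5): OLD=163156937/1048576 → NEW=255, ERR=-104229943/1048576
(0,6): OLD=3229813375/16777216 → NEW=255, ERR=-1048376705/16777216
(1,0): OLD=56043/256 → NEW=255, ERR=-9237/256
(1,1): OLD=84333/2048 → NEW=0, ERR=84333/2048
(1,2): OLD=15900657/65536 → NEW=255, ERR=-811023/65536
(1,3): OLD=51865821/262144 → NEW=255, ERR=-14980899/262144
(1,4): OLD=3098366775/16777216 → NEW=255, ERR=-1179823305/16777216
(1,5): OLD=-3225476633/134217728 → NEW=0, ERR=-3225476633/134217728
(1,6): OLD=98238821801/2147483648 → NEW=0, ERR=98238821801/2147483648
(2,0): OLD=1325311/32768 → NEW=0, ERR=1325311/32768
(2,1): OLD=139447525/1048576 → NEW=255, ERR=-127939355/1048576
(2,2): OLD=3046922735/16777216 → NEW=255, ERR=-1231267345/16777216
Target (2,2): original=247, with diffused error = 3046922735/16777216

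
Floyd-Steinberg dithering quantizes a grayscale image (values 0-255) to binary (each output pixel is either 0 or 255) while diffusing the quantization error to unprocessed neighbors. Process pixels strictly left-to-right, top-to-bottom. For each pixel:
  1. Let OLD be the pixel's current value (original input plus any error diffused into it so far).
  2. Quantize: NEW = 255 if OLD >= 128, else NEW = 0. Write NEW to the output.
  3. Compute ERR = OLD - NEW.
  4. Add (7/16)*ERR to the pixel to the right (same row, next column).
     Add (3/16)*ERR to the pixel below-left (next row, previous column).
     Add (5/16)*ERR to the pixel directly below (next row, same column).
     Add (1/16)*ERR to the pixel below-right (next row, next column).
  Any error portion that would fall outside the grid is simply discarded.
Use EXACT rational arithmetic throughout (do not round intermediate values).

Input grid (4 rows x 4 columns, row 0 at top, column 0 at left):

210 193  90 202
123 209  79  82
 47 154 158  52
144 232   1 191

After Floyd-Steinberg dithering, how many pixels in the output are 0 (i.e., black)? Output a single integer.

Answer: 7

Derivation:
(0,0): OLD=210 → NEW=255, ERR=-45
(0,1): OLD=2773/16 → NEW=255, ERR=-1307/16
(0,2): OLD=13891/256 → NEW=0, ERR=13891/256
(0,3): OLD=924629/4096 → NEW=255, ERR=-119851/4096
(1,0): OLD=23967/256 → NEW=0, ERR=23967/256
(1,1): OLD=474713/2048 → NEW=255, ERR=-47527/2048
(1,2): OLD=4929101/65536 → NEW=0, ERR=4929101/65536
(1,3): OLD=114454955/1048576 → NEW=0, ERR=114454955/1048576
(2,0): OLD=2356195/32768 → NEW=0, ERR=2356195/32768
(2,1): OLD=207785969/1048576 → NEW=255, ERR=-59600911/1048576
(2,2): OLD=368369109/2097152 → NEW=255, ERR=-166404651/2097152
(2,3): OLD=1882278689/33554432 → NEW=0, ERR=1882278689/33554432
(3,0): OLD=2614107571/16777216 → NEW=255, ERR=-1664082509/16777216
(3,1): OLD=43073035565/268435456 → NEW=255, ERR=-25378005715/268435456
(3,2): OLD=-249933194029/4294967296 → NEW=0, ERR=-249933194029/4294967296
(3,3): OLD=12239749334085/68719476736 → NEW=255, ERR=-5283717233595/68719476736
Output grid:
  Row 0: ##.#  (1 black, running=1)
  Row 1: .#..  (3 black, running=4)
  Row 2: .##.  (2 black, running=6)
  Row 3: ##.#  (1 black, running=7)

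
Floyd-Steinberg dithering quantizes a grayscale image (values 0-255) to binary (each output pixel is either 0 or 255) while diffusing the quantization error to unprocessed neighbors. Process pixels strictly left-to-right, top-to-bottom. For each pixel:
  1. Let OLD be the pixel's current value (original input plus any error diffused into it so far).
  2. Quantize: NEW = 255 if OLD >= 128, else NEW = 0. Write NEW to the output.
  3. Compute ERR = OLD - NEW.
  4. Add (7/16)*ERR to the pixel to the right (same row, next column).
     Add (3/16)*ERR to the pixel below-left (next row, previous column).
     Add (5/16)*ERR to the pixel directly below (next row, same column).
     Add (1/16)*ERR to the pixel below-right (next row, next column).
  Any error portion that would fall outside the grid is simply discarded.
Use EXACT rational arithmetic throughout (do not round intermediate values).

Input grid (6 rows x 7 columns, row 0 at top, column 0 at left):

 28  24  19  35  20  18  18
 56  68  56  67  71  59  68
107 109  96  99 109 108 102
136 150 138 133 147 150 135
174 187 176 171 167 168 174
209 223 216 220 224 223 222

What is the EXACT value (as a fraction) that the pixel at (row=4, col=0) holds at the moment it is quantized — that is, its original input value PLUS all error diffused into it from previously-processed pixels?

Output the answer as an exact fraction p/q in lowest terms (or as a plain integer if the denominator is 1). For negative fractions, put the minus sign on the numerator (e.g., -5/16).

(0,0): OLD=28 → NEW=0, ERR=28
(0,1): OLD=145/4 → NEW=0, ERR=145/4
(0,2): OLD=2231/64 → NEW=0, ERR=2231/64
(0,3): OLD=51457/1024 → NEW=0, ERR=51457/1024
(0,4): OLD=687879/16384 → NEW=0, ERR=687879/16384
(0,5): OLD=9533745/262144 → NEW=0, ERR=9533745/262144
(0,6): OLD=142233687/4194304 → NEW=0, ERR=142233687/4194304
(1,0): OLD=4579/64 → NEW=0, ERR=4579/64
(1,1): OLD=60885/512 → NEW=0, ERR=60885/512
(1,2): OLD=2139865/16384 → NEW=255, ERR=-2038055/16384
(1,3): OLD=2512149/65536 → NEW=0, ERR=2512149/65536
(1,4): OLD=464940303/4194304 → NEW=0, ERR=464940303/4194304
(1,5): OLD=4289751391/33554432 → NEW=0, ERR=4289751391/33554432
(1,6): OLD=73445148593/536870912 → NEW=255, ERR=-63456933967/536870912
(2,0): OLD=1242359/8192 → NEW=255, ERR=-846601/8192
(2,1): OLD=21520941/262144 → NEW=0, ERR=21520941/262144
(2,2): OLD=451574279/4194304 → NEW=0, ERR=451574279/4194304
(2,3): OLD=5740881999/33554432 → NEW=255, ERR=-2815498161/33554432
(2,4): OLD=35781764431/268435456 → NEW=255, ERR=-32669276849/268435456
(2,5): OLD=682664728213/8589934592 → NEW=0, ERR=682664728213/8589934592
(2,6): OLD=14819047990371/137438953472 → NEW=0, ERR=14819047990371/137438953472
(3,0): OLD=499532007/4194304 → NEW=0, ERR=499532007/4194304
(3,1): OLD=8102996027/33554432 → NEW=255, ERR=-453384133/33554432
(3,2): OLD=41642827025/268435456 → NEW=255, ERR=-26808214255/268435456
(3,3): OLD=50461536863/1073741824 → NEW=0, ERR=50461536863/1073741824
(3,4): OLD=19129514584295/137438953472 → NEW=255, ERR=-15917418551065/137438953472
(3,5): OLD=150387605478405/1099511627776 → NEW=255, ERR=-129987859604475/1099511627776
(3,6): OLD=2145173103590939/17592186044416 → NEW=0, ERR=2145173103590939/17592186044416
(4,0): OLD=112036666569/536870912 → NEW=255, ERR=-24865415991/536870912
Target (4,0): original=174, with diffused error = 112036666569/536870912

Answer: 112036666569/536870912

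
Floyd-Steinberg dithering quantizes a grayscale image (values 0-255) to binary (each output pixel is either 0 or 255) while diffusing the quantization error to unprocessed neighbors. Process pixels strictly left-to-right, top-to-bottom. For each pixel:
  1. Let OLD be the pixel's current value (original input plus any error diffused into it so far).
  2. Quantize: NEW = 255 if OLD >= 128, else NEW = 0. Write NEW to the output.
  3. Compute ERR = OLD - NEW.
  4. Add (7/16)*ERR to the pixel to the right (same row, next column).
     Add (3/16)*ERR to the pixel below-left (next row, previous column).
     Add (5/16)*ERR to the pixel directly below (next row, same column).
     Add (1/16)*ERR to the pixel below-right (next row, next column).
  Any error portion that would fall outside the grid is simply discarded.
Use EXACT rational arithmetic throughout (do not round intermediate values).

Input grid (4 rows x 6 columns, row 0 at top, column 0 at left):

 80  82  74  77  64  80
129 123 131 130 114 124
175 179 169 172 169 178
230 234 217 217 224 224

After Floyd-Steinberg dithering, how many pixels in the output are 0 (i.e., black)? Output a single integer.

Answer: 9

Derivation:
(0,0): OLD=80 → NEW=0, ERR=80
(0,1): OLD=117 → NEW=0, ERR=117
(0,2): OLD=2003/16 → NEW=0, ERR=2003/16
(0,3): OLD=33733/256 → NEW=255, ERR=-31547/256
(0,4): OLD=41315/4096 → NEW=0, ERR=41315/4096
(0,5): OLD=5532085/65536 → NEW=0, ERR=5532085/65536
(1,0): OLD=2815/16 → NEW=255, ERR=-1265/16
(1,1): OLD=19641/128 → NEW=255, ERR=-12999/128
(1,2): OLD=450141/4096 → NEW=0, ERR=450141/4096
(1,3): OLD=2445905/16384 → NEW=255, ERR=-1732015/16384
(1,4): OLD=82866667/1048576 → NEW=0, ERR=82866667/1048576
(1,5): OLD=3113584893/16777216 → NEW=255, ERR=-1164605187/16777216
(2,0): OLD=268803/2048 → NEW=255, ERR=-253437/2048
(2,1): OLD=7129569/65536 → NEW=0, ERR=7129569/65536
(2,2): OLD=235687939/1048576 → NEW=255, ERR=-31698941/1048576
(2,3): OLD=1236689931/8388608 → NEW=255, ERR=-902405109/8388608
(2,4): OLD=34093854977/268435456 → NEW=0, ERR=34093854977/268435456
(2,5): OLD=931206615319/4294967296 → NEW=255, ERR=-164010045161/4294967296
(3,0): OLD=222011267/1048576 → NEW=255, ERR=-45375613/1048576
(3,1): OLD=1976874103/8388608 → NEW=255, ERR=-162220937/8388608
(3,2): OLD=12463556141/67108864 → NEW=255, ERR=-4649204179/67108864
(3,3): OLD=751612004815/4294967296 → NEW=255, ERR=-343604655665/4294967296
(3,4): OLD=7380688523039/34359738368 → NEW=255, ERR=-1381044760801/34359738368
(3,5): OLD=111281600615921/549755813888 → NEW=255, ERR=-28906131925519/549755813888
Output grid:
  Row 0: ...#..  (5 black, running=5)
  Row 1: ##.#.#  (2 black, running=7)
  Row 2: #.##.#  (2 black, running=9)
  Row 3: ######  (0 black, running=9)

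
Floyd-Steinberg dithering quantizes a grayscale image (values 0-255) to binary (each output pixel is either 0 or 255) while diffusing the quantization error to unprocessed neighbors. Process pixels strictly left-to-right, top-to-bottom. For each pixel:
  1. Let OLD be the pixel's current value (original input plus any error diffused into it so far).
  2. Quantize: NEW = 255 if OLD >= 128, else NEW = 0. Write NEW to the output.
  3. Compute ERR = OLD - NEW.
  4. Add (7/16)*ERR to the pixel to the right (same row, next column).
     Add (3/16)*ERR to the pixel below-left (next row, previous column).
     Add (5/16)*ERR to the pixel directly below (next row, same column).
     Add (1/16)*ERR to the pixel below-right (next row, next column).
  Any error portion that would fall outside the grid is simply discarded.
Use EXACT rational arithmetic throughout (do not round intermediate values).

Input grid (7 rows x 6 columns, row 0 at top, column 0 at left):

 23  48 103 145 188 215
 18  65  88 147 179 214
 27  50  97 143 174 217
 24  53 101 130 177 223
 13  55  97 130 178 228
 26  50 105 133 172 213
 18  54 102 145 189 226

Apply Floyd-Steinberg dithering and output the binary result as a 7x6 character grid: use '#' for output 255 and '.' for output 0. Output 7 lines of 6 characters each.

(0,0): OLD=23 → NEW=0, ERR=23
(0,1): OLD=929/16 → NEW=0, ERR=929/16
(0,2): OLD=32871/256 → NEW=255, ERR=-32409/256
(0,3): OLD=367057/4096 → NEW=0, ERR=367057/4096
(0,4): OLD=14890167/65536 → NEW=255, ERR=-1821513/65536
(0,5): OLD=212693249/1048576 → NEW=255, ERR=-54693631/1048576
(1,0): OLD=9235/256 → NEW=0, ERR=9235/256
(1,1): OLD=156933/2048 → NEW=0, ERR=156933/2048
(1,2): OLD=6710505/65536 → NEW=0, ERR=6710505/65536
(1,3): OLD=54179381/262144 → NEW=255, ERR=-12667339/262144
(1,4): OLD=2432600831/16777216 → NEW=255, ERR=-1845589249/16777216
(1,5): OLD=39684265033/268435456 → NEW=255, ERR=-28766776247/268435456
(2,0): OLD=1724935/32768 → NEW=0, ERR=1724935/32768
(2,1): OLD=124182845/1048576 → NEW=0, ERR=124182845/1048576
(2,2): OLD=2961851895/16777216 → NEW=255, ERR=-1316338185/16777216
(2,3): OLD=10649737983/134217728 → NEW=0, ERR=10649737983/134217728
(2,4): OLD=649501817469/4294967296 → NEW=255, ERR=-445714843011/4294967296
(2,5): OLD=9018309603131/68719476736 → NEW=255, ERR=-8505156964549/68719476736
(3,0): OLD=1051191319/16777216 → NEW=0, ERR=1051191319/16777216
(3,1): OLD=14227099083/134217728 → NEW=0, ERR=14227099083/134217728
(3,2): OLD=155838316369/1073741824 → NEW=255, ERR=-117965848751/1073741824
(3,3): OLD=5660319183539/68719476736 → NEW=0, ERR=5660319183539/68719476736
(3,4): OLD=89257899956947/549755813888 → NEW=255, ERR=-50929832584493/549755813888
(3,5): OLD=1207762137373565/8796093022208 → NEW=255, ERR=-1035241583289475/8796093022208
(4,0): OLD=112646237433/2147483648 → NEW=0, ERR=112646237433/2147483648
(4,1): OLD=3243234595237/34359738368 → NEW=0, ERR=3243234595237/34359738368
(4,2): OLD=138574072908383/1099511627776 → NEW=0, ERR=138574072908383/1099511627776
(4,3): OLD=3283452206187899/17592186044416 → NEW=255, ERR=-1202555235138181/17592186044416
(4,4): OLD=28773478206259755/281474976710656 → NEW=0, ERR=28773478206259755/281474976710656
(4,5): OLD=1036520334874714957/4503599627370496 → NEW=255, ERR=-111897570104761523/4503599627370496
(5,0): OLD=33035053941439/549755813888 → NEW=0, ERR=33035053941439/549755813888
(5,1): OLD=2334414684929711/17592186044416 → NEW=255, ERR=-2151592756396369/17592186044416
(5,2): OLD=11816259749930869/140737488355328 → NEW=0, ERR=11816259749930869/140737488355328
(5,3): OLD=789997365411578967/4503599627370496 → NEW=255, ERR=-358420539567897513/4503599627370496
(5,4): OLD=1442911725442430487/9007199254740992 → NEW=255, ERR=-853924084516522473/9007199254740992
(5,5): OLD=24520842070094340355/144115188075855872 → NEW=255, ERR=-12228530889248907005/144115188075855872
(6,0): OLD=3897379942232941/281474976710656 → NEW=0, ERR=3897379942232941/281474976710656
(6,1): OLD=186160125079529833/4503599627370496 → NEW=0, ERR=186160125079529833/4503599627370496
(6,2): OLD=2229381915768283585/18014398509481984 → NEW=0, ERR=2229381915768283585/18014398509481984
(6,3): OLD=46619603901910254109/288230376151711744 → NEW=255, ERR=-26879142016776240611/288230376151711744
(6,4): OLD=450516709974860151037/4611686018427387904 → NEW=0, ERR=450516709974860151037/4611686018427387904
(6,5): OLD=17435699538905171091147/73786976294838206464 → NEW=255, ERR=-1379979416278571557173/73786976294838206464
Row 0: ..#.##
Row 1: ...###
Row 2: ..#.##
Row 3: ..#.##
Row 4: ...#.#
Row 5: .#.###
Row 6: ...#.#

Answer: ..#.##
...###
..#.##
..#.##
...#.#
.#.###
...#.#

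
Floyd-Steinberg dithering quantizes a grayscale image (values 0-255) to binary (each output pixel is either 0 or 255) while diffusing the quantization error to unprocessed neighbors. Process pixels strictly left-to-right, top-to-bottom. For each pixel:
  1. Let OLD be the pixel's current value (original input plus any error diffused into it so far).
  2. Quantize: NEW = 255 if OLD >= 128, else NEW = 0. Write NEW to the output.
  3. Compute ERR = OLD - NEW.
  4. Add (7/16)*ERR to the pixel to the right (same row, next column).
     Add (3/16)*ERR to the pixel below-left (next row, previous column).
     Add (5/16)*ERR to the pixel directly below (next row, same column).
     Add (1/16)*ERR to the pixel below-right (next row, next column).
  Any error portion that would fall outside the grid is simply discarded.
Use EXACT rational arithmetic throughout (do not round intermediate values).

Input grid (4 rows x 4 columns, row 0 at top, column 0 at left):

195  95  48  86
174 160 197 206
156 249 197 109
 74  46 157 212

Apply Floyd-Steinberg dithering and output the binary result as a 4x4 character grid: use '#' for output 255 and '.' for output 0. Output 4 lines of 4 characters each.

(0,0): OLD=195 → NEW=255, ERR=-60
(0,1): OLD=275/4 → NEW=0, ERR=275/4
(0,2): OLD=4997/64 → NEW=0, ERR=4997/64
(0,3): OLD=123043/1024 → NEW=0, ERR=123043/1024
(1,0): OLD=10761/64 → NEW=255, ERR=-5559/64
(1,1): OLD=79039/512 → NEW=255, ERR=-51521/512
(1,2): OLD=3345643/16384 → NEW=255, ERR=-832277/16384
(1,3): OLD=59298397/262144 → NEW=255, ERR=-7548323/262144
(2,0): OLD=901029/8192 → NEW=0, ERR=901029/8192
(2,1): OLD=65724967/262144 → NEW=255, ERR=-1121753/262144
(2,2): OLD=87852467/524288 → NEW=255, ERR=-45840973/524288
(2,3): OLD=491355367/8388608 → NEW=0, ERR=491355367/8388608
(3,0): OLD=451177877/4194304 → NEW=0, ERR=451177877/4194304
(3,1): OLD=5516656139/67108864 → NEW=0, ERR=5516656139/67108864
(3,2): OLD=189361196661/1073741824 → NEW=255, ERR=-84442968459/1073741824
(3,3): OLD=3271616609971/17179869184 → NEW=255, ERR=-1109250031949/17179869184
Row 0: #...
Row 1: ####
Row 2: .##.
Row 3: ..##

Answer: #...
####
.##.
..##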